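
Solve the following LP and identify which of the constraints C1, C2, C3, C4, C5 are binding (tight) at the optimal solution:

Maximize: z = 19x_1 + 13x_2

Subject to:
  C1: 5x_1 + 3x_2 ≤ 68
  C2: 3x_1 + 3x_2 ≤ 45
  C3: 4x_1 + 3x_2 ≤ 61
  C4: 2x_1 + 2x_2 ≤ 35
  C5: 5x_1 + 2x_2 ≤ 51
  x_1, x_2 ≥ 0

At x_1 = 7, x_2 = 8, compute slack b - a·x for each constraint:
  C1: 68 − 59 = 9  (slack)
  C2: 45 − 45 = 0  (binding)
  C3: 61 − 52 = 9  (slack)
  C4: 35 − 30 = 5  (slack)
  C5: 51 − 51 = 0  (binding)

Optimal: x_1 = 7, x_2 = 8
Binding: C2, C5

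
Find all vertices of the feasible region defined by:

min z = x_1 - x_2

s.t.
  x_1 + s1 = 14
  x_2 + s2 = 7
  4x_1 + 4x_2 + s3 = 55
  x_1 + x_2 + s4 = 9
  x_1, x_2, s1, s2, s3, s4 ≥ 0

(0, 0), (9, 0), (2, 7), (0, 7)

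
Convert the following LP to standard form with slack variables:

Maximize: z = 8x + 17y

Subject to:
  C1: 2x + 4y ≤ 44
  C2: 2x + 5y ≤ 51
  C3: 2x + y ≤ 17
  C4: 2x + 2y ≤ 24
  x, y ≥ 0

max z = 8x + 17y

s.t.
  2x + 4y + s1 = 44
  2x + 5y + s2 = 51
  2x + y + s3 = 17
  2x + 2y + s4 = 24
  x, y, s1, s2, s3, s4 ≥ 0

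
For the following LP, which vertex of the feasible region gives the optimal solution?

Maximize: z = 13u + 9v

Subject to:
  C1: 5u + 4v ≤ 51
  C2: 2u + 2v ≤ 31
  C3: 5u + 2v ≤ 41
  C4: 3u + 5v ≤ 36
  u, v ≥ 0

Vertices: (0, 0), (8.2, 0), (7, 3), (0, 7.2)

Evaluate the objective at each vertex of the feasible region:
  z(0, 0) = 0
  z(8.2, 0) = 106.6
  z(7, 3) = 118  ←
  z(0, 7.2) = 64.8
The maximum is at u = 7, v = 3.

(7, 3)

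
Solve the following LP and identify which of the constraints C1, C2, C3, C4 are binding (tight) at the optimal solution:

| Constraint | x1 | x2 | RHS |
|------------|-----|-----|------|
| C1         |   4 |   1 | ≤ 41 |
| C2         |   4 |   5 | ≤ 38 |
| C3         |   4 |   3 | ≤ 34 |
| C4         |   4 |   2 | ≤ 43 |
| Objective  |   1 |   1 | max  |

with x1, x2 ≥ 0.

At x1 = 7, x2 = 2, compute slack b - a·x for each constraint:
  C1: 41 − 30 = 11  (slack)
  C2: 38 − 38 = 0  (binding)
  C3: 34 − 34 = 0  (binding)
  C4: 43 − 32 = 11  (slack)

Optimal: x1 = 7, x2 = 2
Binding: C2, C3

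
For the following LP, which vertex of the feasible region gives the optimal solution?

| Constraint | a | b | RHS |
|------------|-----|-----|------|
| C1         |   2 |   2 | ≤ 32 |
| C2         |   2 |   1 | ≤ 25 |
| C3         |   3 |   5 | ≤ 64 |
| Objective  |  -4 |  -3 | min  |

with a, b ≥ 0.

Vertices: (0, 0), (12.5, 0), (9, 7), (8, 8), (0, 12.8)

Evaluate the objective at each vertex of the feasible region:
  z(0, 0) = 0
  z(12.5, 0) = -50
  z(9, 7) = -57  ←
  z(8, 8) = -56
  z(0, 12.8) = -38.4
The minimum is at a = 9, b = 7.

(9, 7)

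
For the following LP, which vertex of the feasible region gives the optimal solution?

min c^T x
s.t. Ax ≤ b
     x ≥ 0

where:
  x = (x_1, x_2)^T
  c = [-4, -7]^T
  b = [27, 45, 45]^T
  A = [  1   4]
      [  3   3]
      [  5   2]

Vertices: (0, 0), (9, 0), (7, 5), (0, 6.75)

Evaluate the objective at each vertex of the feasible region:
  z(0, 0) = 0
  z(9, 0) = -36
  z(7, 5) = -63  ←
  z(0, 6.75) = -47.25
The minimum is at x_1 = 7, x_2 = 5.

(7, 5)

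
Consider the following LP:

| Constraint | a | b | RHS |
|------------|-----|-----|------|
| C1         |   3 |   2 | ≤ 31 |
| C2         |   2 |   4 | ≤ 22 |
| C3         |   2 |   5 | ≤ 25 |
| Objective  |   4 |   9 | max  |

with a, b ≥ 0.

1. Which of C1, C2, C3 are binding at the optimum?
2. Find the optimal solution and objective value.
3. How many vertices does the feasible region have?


1. C2, C3
2. a = 5, b = 3, z = 47
3. 5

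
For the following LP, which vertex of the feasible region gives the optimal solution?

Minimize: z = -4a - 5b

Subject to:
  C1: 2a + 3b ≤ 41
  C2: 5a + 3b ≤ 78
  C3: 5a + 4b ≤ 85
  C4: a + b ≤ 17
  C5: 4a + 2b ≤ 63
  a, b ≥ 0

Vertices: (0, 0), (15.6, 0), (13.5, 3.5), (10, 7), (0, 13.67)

Evaluate the objective at each vertex of the feasible region:
  z(0, 0) = 0
  z(15.6, 0) = -62.4
  z(13.5, 3.5) = -71.5
  z(10, 7) = -75  ←
  z(0, 13.67) = -68.33
The minimum is at a = 10, b = 7.

(10, 7)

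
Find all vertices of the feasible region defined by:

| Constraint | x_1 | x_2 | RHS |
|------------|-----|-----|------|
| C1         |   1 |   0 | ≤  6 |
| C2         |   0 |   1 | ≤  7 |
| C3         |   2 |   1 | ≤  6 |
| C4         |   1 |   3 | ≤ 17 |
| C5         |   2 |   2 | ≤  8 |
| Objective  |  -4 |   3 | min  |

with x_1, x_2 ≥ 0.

(0, 0), (3, 0), (2, 2), (0, 4)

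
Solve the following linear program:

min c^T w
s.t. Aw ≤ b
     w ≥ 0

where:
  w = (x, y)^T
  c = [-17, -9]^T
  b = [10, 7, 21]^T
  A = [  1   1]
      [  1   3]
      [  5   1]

Evaluate the objective at each vertex of the feasible region:
  z(0, 0) = 0
  z(4.2, 0) = -71.4
  z(4, 1) = -77  ←
  z(0, 2.333) = -21
The minimum is at x = 4, y = 1.

x = 4, y = 1, z = -77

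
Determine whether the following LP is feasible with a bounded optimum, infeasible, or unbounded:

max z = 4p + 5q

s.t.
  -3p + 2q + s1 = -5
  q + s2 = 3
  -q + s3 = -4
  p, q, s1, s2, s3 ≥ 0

Infeasible (no feasible solution exists)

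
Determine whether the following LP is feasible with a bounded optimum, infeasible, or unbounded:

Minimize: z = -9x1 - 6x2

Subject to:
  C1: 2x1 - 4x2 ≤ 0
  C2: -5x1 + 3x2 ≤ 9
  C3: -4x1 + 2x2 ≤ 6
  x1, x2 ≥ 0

Unbounded (objective can decrease without bound)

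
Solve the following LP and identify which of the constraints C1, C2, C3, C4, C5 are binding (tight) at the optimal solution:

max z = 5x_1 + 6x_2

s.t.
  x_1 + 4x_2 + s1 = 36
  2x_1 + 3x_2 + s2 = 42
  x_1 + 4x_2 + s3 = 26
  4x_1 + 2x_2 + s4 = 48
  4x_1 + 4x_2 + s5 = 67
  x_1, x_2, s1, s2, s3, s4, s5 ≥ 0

At x_1 = 10, x_2 = 4, compute slack b - a·x for each constraint:
  C1: 36 − 26 = 10  (slack)
  C2: 42 − 32 = 10  (slack)
  C3: 26 − 26 = 0  (binding)
  C4: 48 − 48 = 0  (binding)
  C5: 67 − 56 = 11  (slack)

Optimal: x_1 = 10, x_2 = 4
Binding: C3, C4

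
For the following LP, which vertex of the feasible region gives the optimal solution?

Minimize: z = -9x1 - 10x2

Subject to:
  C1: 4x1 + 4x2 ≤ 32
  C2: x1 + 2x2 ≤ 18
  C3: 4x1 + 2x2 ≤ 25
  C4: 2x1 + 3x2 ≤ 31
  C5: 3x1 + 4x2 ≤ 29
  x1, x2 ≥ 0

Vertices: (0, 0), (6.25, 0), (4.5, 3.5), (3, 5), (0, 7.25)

Evaluate the objective at each vertex of the feasible region:
  z(0, 0) = 0
  z(6.25, 0) = -56.25
  z(4.5, 3.5) = -75.5
  z(3, 5) = -77  ←
  z(0, 7.25) = -72.5
The minimum is at x1 = 3, x2 = 5.

(3, 5)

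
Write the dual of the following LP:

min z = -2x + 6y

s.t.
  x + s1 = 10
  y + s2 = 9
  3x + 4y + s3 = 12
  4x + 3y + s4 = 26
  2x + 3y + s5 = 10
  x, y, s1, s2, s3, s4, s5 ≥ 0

Primal min cᵀx s.t. Ax ≤ b, x ≥ 0  →  Dual max −bᵀy s.t. Aᵀy ≥ −c, y ≥ 0.

Maximize: z = -10y1 - 9y2 - 12y3 - 26y4 - 10y5

Subject to:
  y1 + 3y3 + 4y4 + 2y5 ≥ 2
  y2 + 4y3 + 3y4 + 3y5 ≥ -6
  y1, y2, y3, y4, y5 ≥ 0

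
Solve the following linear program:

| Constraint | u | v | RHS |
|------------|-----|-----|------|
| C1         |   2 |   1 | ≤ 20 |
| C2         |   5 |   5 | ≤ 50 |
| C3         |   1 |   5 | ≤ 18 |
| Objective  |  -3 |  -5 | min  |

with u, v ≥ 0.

Evaluate the objective at each vertex of the feasible region:
  z(0, 0) = 0
  z(10, 0) = -30
  z(8, 2) = -34  ←
  z(0, 3.6) = -18
The minimum is at u = 8, v = 2.

u = 8, v = 2, z = -34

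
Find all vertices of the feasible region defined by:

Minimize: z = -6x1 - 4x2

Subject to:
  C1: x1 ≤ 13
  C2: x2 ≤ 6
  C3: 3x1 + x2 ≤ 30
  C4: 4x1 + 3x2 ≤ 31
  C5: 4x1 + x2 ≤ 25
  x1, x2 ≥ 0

(0, 0), (6.25, 0), (5.5, 3), (3.25, 6), (0, 6)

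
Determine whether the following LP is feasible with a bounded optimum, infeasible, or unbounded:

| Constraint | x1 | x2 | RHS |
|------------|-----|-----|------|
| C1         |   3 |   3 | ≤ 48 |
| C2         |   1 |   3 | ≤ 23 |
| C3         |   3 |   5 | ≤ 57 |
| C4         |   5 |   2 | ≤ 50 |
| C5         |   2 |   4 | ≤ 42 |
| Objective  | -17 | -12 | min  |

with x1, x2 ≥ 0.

Feasible with a bounded optimal solution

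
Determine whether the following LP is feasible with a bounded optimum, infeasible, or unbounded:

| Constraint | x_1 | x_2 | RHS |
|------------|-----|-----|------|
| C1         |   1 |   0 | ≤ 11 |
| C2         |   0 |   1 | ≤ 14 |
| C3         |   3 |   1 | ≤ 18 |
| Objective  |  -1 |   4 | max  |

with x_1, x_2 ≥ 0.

Feasible with a bounded optimal solution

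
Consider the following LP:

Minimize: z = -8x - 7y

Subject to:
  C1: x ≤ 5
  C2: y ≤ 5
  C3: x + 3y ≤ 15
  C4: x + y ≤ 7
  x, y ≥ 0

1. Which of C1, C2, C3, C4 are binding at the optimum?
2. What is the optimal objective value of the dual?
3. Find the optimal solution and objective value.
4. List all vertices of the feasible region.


1. C1, C4
2. -54
3. x = 5, y = 2, z = -54
4. (0, 0), (5, 0), (5, 2), (3, 4), (0, 5)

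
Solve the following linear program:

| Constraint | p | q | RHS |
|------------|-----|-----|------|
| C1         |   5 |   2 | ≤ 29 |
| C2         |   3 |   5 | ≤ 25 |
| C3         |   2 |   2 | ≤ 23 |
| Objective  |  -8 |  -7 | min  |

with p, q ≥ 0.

Evaluate the objective at each vertex of the feasible region:
  z(0, 0) = 0
  z(5.8, 0) = -46.4
  z(5, 2) = -54  ←
  z(0, 5) = -35
The minimum is at p = 5, q = 2.

p = 5, q = 2, z = -54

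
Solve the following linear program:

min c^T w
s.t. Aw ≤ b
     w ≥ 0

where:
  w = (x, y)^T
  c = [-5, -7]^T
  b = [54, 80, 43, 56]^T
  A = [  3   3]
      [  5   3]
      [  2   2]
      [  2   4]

Evaluate the objective at each vertex of the feasible region:
  z(0, 0) = 0
  z(16, 0) = -80
  z(13, 5) = -100
  z(8, 10) = -110  ←
  z(0, 14) = -98
The minimum is at x = 8, y = 10.

x = 8, y = 10, z = -110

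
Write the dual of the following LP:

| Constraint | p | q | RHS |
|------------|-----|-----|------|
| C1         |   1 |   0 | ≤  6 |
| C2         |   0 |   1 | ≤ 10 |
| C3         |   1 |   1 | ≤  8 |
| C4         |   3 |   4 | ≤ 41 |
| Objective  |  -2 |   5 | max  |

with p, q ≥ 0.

Primal max cᵀx s.t. Ax ≤ b, x ≥ 0  →  Dual min bᵀy s.t. Aᵀy ≥ c, y ≥ 0.

Minimize: z = 6y1 + 10y2 + 8y3 + 41y4

Subject to:
  y1 + y3 + 3y4 ≥ -2
  y2 + y3 + 4y4 ≥ 5
  y1, y2, y3, y4 ≥ 0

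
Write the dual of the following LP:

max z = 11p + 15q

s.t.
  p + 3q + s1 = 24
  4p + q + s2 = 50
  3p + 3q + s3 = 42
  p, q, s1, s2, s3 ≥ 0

Primal max cᵀx s.t. Ax ≤ b, x ≥ 0  →  Dual min bᵀy s.t. Aᵀy ≥ c, y ≥ 0.

Minimize: z = 24y1 + 50y2 + 42y3

Subject to:
  y1 + 4y2 + 3y3 ≥ 11
  3y1 + y2 + 3y3 ≥ 15
  y1, y2, y3 ≥ 0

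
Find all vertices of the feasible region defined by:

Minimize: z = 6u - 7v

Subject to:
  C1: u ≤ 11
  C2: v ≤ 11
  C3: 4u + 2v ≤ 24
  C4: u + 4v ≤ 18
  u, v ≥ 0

(0, 0), (6, 0), (4.286, 3.429), (0, 4.5)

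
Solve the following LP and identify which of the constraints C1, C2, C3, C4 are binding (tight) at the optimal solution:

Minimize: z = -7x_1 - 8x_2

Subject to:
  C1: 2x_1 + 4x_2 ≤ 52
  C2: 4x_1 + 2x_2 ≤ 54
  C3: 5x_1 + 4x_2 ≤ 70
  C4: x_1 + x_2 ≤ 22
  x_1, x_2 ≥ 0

At x_1 = 6, x_2 = 10, compute slack b - a·x for each constraint:
  C1: 52 − 52 = 0  (binding)
  C2: 54 − 44 = 10  (slack)
  C3: 70 − 70 = 0  (binding)
  C4: 22 − 16 = 6  (slack)

Optimal: x_1 = 6, x_2 = 10
Binding: C1, C3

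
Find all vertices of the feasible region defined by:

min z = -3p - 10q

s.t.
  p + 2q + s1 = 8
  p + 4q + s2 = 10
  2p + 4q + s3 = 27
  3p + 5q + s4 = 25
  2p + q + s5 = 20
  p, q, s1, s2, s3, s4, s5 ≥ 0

(0, 0), (8, 0), (6, 1), (0, 2.5)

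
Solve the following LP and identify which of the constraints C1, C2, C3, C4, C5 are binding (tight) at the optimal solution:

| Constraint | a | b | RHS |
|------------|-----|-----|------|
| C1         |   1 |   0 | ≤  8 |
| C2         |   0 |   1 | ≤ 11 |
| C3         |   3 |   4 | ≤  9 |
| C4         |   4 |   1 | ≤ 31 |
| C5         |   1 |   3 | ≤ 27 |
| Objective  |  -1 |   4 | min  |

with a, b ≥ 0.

At a = 3, b = 0, compute slack b - a·x for each constraint:
  C1: 8 − 3 = 5  (slack)
  C2: 11 − 0 = 11  (slack)
  C3: 9 − 9 = 0  (binding)
  C4: 31 − 12 = 19  (slack)
  C5: 27 − 3 = 24  (slack)

Optimal: a = 3, b = 0
Binding: C3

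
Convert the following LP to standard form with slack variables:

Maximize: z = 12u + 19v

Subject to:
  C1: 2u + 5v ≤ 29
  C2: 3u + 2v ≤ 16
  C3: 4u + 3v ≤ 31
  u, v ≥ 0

max z = 12u + 19v

s.t.
  2u + 5v + s1 = 29
  3u + 2v + s2 = 16
  4u + 3v + s3 = 31
  u, v, s1, s2, s3 ≥ 0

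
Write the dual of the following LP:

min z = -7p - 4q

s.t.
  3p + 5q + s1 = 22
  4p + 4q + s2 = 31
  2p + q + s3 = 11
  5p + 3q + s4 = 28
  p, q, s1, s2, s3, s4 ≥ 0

Primal min cᵀx s.t. Ax ≤ b, x ≥ 0  →  Dual max −bᵀy s.t. Aᵀy ≥ −c, y ≥ 0.

Maximize: z = -22y1 - 31y2 - 11y3 - 28y4

Subject to:
  3y1 + 4y2 + 2y3 + 5y4 ≥ 7
  5y1 + 4y2 + y3 + 3y4 ≥ 4
  y1, y2, y3, y4 ≥ 0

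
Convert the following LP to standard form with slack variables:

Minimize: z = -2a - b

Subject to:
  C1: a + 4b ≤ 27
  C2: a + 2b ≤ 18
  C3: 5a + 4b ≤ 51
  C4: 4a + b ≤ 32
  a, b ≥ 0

min z = -2a - b

s.t.
  a + 4b + s1 = 27
  a + 2b + s2 = 18
  5a + 4b + s3 = 51
  4a + b + s4 = 32
  a, b, s1, s2, s3, s4 ≥ 0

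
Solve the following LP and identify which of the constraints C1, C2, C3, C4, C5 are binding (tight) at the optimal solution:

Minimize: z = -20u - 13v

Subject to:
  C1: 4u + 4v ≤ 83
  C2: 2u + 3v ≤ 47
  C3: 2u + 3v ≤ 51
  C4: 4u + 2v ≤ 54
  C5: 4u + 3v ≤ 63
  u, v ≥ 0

At u = 9, v = 9, compute slack b - a·x for each constraint:
  C1: 83 − 72 = 11  (slack)
  C2: 47 − 45 = 2  (slack)
  C3: 51 − 45 = 6  (slack)
  C4: 54 − 54 = 0  (binding)
  C5: 63 − 63 = 0  (binding)

Optimal: u = 9, v = 9
Binding: C4, C5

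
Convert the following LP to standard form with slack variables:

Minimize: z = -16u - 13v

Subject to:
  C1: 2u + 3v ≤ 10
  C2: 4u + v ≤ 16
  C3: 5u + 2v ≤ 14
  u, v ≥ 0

min z = -16u - 13v

s.t.
  2u + 3v + s1 = 10
  4u + v + s2 = 16
  5u + 2v + s3 = 14
  u, v, s1, s2, s3 ≥ 0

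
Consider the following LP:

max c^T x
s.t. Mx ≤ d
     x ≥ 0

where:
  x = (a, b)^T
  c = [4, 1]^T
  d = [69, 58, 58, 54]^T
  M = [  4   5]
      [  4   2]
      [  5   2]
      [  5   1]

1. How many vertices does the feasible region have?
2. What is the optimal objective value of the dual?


1. 5
2. 44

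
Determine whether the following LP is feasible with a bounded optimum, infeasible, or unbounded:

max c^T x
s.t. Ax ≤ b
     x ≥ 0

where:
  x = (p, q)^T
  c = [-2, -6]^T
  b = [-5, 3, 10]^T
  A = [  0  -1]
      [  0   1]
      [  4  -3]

Infeasible (no feasible solution exists)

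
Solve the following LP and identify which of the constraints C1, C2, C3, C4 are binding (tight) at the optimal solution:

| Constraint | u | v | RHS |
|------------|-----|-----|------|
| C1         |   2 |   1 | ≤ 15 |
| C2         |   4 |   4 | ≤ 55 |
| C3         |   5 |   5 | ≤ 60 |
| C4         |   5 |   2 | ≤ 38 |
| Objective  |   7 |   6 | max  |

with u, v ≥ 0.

At u = 3, v = 9, compute slack b - a·x for each constraint:
  C1: 15 − 15 = 0  (binding)
  C2: 55 − 48 = 7  (slack)
  C3: 60 − 60 = 0  (binding)
  C4: 38 − 33 = 5  (slack)

Optimal: u = 3, v = 9
Binding: C1, C3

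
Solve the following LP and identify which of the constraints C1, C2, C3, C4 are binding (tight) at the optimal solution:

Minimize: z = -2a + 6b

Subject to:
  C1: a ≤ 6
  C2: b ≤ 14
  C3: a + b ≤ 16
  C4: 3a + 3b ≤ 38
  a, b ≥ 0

At a = 6, b = 0, compute slack b - a·x for each constraint:
  C1: 6 − 6 = 0  (binding)
  C2: 14 − 0 = 14  (slack)
  C3: 16 − 6 = 10  (slack)
  C4: 38 − 18 = 20  (slack)

Optimal: a = 6, b = 0
Binding: C1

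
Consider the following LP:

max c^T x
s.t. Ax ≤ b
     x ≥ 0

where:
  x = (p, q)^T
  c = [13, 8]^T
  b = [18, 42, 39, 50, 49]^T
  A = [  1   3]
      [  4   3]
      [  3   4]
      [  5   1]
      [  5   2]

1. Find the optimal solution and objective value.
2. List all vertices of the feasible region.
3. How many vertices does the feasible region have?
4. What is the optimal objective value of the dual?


1. p = 9, q = 2, z = 133
2. (0, 0), (9.8, 0), (9, 2), (8, 3.333), (0, 6)
3. 5
4. 133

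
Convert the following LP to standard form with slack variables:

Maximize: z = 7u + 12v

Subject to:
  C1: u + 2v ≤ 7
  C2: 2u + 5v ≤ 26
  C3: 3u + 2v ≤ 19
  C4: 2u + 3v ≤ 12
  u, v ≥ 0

max z = 7u + 12v

s.t.
  u + 2v + s1 = 7
  2u + 5v + s2 = 26
  3u + 2v + s3 = 19
  2u + 3v + s4 = 12
  u, v, s1, s2, s3, s4 ≥ 0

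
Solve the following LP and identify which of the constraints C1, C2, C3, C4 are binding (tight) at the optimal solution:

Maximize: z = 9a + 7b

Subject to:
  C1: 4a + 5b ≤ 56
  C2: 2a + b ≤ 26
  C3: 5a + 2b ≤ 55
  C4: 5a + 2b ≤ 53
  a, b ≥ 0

At a = 9, b = 4, compute slack b - a·x for each constraint:
  C1: 56 − 56 = 0  (binding)
  C2: 26 − 22 = 4  (slack)
  C3: 55 − 53 = 2  (slack)
  C4: 53 − 53 = 0  (binding)

Optimal: a = 9, b = 4
Binding: C1, C4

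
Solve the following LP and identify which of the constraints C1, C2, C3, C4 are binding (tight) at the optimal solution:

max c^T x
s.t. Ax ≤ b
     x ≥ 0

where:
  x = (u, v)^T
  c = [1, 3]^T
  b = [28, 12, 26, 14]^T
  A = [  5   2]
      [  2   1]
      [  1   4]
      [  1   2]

At u = 2, v = 6, compute slack b - a·x for each constraint:
  C1: 28 − 22 = 6  (slack)
  C2: 12 − 10 = 2  (slack)
  C3: 26 − 26 = 0  (binding)
  C4: 14 − 14 = 0  (binding)

Optimal: u = 2, v = 6
Binding: C3, C4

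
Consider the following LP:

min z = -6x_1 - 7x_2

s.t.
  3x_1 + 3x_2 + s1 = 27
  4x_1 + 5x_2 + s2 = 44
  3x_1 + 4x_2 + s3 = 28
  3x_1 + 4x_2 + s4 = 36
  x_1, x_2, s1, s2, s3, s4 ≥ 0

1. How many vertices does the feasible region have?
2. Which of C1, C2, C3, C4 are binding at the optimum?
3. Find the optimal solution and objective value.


1. 4
2. C1, C3
3. x_1 = 8, x_2 = 1, z = -55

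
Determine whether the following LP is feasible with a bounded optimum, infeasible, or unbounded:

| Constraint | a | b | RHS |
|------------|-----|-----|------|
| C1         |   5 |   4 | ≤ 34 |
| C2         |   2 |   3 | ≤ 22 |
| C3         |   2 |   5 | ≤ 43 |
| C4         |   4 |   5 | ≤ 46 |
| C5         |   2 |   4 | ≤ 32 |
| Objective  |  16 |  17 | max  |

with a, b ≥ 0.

Feasible with a bounded optimal solution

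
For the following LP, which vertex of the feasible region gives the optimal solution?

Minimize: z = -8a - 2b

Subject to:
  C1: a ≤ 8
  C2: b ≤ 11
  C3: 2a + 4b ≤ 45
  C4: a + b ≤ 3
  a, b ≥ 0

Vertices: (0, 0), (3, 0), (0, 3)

Evaluate the objective at each vertex of the feasible region:
  z(0, 0) = 0
  z(3, 0) = -24  ←
  z(0, 3) = -6
The minimum is at a = 3, b = 0.

(3, 0)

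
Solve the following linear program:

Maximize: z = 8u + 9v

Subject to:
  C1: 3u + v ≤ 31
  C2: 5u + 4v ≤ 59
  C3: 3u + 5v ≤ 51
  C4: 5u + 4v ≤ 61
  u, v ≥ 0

Evaluate the objective at each vertex of the feasible region:
  z(0, 0) = 0
  z(10.33, 0) = 82.67
  z(9.286, 3.143) = 102.6
  z(7, 6) = 110  ←
  z(0, 10.2) = 91.8
The maximum is at u = 7, v = 6.

u = 7, v = 6, z = 110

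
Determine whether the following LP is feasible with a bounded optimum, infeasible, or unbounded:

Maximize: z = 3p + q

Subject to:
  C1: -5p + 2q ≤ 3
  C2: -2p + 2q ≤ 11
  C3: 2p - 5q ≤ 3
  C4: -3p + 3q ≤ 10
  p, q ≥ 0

Unbounded (objective can increase without bound)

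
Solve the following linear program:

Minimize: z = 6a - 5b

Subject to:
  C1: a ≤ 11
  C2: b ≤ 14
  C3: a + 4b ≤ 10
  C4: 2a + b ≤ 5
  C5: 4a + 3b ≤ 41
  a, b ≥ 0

Evaluate the objective at each vertex of the feasible region:
  z(0, 0) = 0
  z(2.5, 0) = 15
  z(1.429, 2.143) = -2.143
  z(0, 2.5) = -12.5  ←
The minimum is at a = 0, b = 2.5.

a = 0, b = 2.5, z = -12.5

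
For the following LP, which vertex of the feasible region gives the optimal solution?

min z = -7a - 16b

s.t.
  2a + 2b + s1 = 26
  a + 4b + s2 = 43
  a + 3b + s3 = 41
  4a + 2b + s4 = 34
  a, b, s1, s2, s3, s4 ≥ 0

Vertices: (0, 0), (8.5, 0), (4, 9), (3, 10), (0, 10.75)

Evaluate the objective at each vertex of the feasible region:
  z(0, 0) = 0
  z(8.5, 0) = -59.5
  z(4, 9) = -172
  z(3, 10) = -181  ←
  z(0, 10.75) = -172
The minimum is at a = 3, b = 10.

(3, 10)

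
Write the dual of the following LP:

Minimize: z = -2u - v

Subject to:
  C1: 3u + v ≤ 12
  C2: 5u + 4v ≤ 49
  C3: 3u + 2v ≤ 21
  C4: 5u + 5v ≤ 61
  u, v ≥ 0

Primal min cᵀx s.t. Ax ≤ b, x ≥ 0  →  Dual max −bᵀy s.t. Aᵀy ≥ −c, y ≥ 0.

Maximize: z = -12y1 - 49y2 - 21y3 - 61y4

Subject to:
  3y1 + 5y2 + 3y3 + 5y4 ≥ 2
  y1 + 4y2 + 2y3 + 5y4 ≥ 1
  y1, y2, y3, y4 ≥ 0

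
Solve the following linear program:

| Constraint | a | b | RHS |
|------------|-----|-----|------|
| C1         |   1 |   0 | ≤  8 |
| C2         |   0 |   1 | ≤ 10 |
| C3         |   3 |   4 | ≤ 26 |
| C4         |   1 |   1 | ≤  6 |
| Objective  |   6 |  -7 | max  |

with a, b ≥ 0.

Evaluate the objective at each vertex of the feasible region:
  z(0, 0) = 0
  z(6, 0) = 36  ←
  z(0, 6) = -42
The maximum is at a = 6, b = 0.

a = 6, b = 0, z = 36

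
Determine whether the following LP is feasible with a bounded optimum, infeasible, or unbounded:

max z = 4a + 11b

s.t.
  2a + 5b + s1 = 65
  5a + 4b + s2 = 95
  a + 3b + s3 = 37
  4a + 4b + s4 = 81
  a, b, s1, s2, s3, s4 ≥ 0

Feasible with a bounded optimal solution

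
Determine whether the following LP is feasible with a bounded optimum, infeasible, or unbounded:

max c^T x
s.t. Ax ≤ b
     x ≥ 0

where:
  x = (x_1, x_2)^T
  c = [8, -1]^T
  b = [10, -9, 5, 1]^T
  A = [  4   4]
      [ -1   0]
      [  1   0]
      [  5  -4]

Infeasible (no feasible solution exists)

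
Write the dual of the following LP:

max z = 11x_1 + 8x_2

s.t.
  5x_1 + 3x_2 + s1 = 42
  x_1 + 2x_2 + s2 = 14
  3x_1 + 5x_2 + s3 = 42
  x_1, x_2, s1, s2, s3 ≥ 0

Primal max cᵀx s.t. Ax ≤ b, x ≥ 0  →  Dual min bᵀy s.t. Aᵀy ≥ c, y ≥ 0.

Minimize: z = 42y1 + 14y2 + 42y3

Subject to:
  5y1 + y2 + 3y3 ≥ 11
  3y1 + 2y2 + 5y3 ≥ 8
  y1, y2, y3 ≥ 0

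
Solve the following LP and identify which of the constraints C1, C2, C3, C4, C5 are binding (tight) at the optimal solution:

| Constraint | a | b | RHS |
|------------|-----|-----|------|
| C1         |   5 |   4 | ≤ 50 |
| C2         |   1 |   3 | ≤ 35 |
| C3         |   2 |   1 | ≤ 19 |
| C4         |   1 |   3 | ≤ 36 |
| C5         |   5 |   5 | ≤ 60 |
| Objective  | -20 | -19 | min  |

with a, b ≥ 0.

At a = 2, b = 10, compute slack b - a·x for each constraint:
  C1: 50 − 50 = 0  (binding)
  C2: 35 − 32 = 3  (slack)
  C3: 19 − 14 = 5  (slack)
  C4: 36 − 32 = 4  (slack)
  C5: 60 − 60 = 0  (binding)

Optimal: a = 2, b = 10
Binding: C1, C5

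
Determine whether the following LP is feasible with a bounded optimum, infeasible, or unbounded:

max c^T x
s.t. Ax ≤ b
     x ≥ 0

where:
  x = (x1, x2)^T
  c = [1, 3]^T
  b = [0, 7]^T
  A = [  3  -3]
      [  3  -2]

Unbounded (objective can increase without bound)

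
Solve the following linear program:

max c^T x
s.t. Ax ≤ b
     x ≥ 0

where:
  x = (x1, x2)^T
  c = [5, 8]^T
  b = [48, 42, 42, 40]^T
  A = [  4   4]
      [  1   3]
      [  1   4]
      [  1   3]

Evaluate the objective at each vertex of the feasible region:
  z(0, 0) = 0
  z(12, 0) = 60
  z(2, 10) = 90  ←
  z(0, 10.5) = 84
The maximum is at x1 = 2, x2 = 10.

x1 = 2, x2 = 10, z = 90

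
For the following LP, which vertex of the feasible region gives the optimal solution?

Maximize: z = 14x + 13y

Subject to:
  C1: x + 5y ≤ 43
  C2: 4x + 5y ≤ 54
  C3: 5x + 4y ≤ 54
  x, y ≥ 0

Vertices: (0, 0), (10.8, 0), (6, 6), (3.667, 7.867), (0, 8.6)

Evaluate the objective at each vertex of the feasible region:
  z(0, 0) = 0
  z(10.8, 0) = 151.2
  z(6, 6) = 162  ←
  z(3.667, 7.867) = 153.6
  z(0, 8.6) = 111.8
The maximum is at x = 6, y = 6.

(6, 6)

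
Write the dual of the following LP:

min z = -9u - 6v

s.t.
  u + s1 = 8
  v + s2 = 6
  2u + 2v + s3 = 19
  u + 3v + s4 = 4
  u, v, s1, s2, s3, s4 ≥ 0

Primal min cᵀx s.t. Ax ≤ b, x ≥ 0  →  Dual max −bᵀy s.t. Aᵀy ≥ −c, y ≥ 0.

Maximize: z = -8y1 - 6y2 - 19y3 - 4y4

Subject to:
  y1 + 2y3 + y4 ≥ 9
  y2 + 2y3 + 3y4 ≥ 6
  y1, y2, y3, y4 ≥ 0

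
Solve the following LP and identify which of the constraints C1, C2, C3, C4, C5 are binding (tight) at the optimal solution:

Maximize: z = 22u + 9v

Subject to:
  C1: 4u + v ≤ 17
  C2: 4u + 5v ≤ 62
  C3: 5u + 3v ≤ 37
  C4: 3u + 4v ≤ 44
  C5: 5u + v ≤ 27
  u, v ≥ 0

At u = 2, v = 9, compute slack b - a·x for each constraint:
  C1: 17 − 17 = 0  (binding)
  C2: 62 − 53 = 9  (slack)
  C3: 37 − 37 = 0  (binding)
  C4: 44 − 42 = 2  (slack)
  C5: 27 − 19 = 8  (slack)

Optimal: u = 2, v = 9
Binding: C1, C3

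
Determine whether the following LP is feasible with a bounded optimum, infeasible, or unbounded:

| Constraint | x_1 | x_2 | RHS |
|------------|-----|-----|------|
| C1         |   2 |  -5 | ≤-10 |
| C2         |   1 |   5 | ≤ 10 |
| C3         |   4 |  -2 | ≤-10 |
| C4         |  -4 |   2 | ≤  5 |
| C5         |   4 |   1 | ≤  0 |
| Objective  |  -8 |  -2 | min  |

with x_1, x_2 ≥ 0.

Infeasible (no feasible solution exists)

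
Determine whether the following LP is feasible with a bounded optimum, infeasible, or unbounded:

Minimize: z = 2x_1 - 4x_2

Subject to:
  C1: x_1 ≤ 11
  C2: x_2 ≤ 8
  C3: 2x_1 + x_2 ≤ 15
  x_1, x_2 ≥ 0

Feasible with a bounded optimal solution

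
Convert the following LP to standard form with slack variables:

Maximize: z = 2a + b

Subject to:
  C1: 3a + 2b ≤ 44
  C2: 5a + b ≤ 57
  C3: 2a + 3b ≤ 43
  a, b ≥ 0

max z = 2a + b

s.t.
  3a + 2b + s1 = 44
  5a + b + s2 = 57
  2a + 3b + s3 = 43
  a, b, s1, s2, s3 ≥ 0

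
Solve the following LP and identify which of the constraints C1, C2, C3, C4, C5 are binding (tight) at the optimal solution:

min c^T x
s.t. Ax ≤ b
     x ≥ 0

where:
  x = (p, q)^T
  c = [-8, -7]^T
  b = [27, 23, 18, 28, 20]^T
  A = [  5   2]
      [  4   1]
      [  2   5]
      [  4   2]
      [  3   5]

At p = 5, q = 1, compute slack b - a·x for each constraint:
  C1: 27 − 27 = 0  (binding)
  C2: 23 − 21 = 2  (slack)
  C3: 18 − 15 = 3  (slack)
  C4: 28 − 22 = 6  (slack)
  C5: 20 − 20 = 0  (binding)

Optimal: p = 5, q = 1
Binding: C1, C5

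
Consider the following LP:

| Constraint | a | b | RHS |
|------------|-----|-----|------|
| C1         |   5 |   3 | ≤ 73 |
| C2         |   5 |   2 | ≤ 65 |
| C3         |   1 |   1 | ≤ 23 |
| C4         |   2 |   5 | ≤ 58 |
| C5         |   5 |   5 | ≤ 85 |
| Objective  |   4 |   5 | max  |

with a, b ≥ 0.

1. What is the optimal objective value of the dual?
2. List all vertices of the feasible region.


1. 76
2. (0, 0), (13, 0), (10.33, 6.667), (9, 8), (0, 11.6)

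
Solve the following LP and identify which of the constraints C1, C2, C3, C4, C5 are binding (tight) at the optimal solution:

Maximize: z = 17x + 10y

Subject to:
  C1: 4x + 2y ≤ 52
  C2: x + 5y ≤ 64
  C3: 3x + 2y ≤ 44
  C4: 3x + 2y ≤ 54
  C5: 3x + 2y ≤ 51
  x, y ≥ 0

At x = 8, y = 10, compute slack b - a·x for each constraint:
  C1: 52 − 52 = 0  (binding)
  C2: 64 − 58 = 6  (slack)
  C3: 44 − 44 = 0  (binding)
  C4: 54 − 44 = 10  (slack)
  C5: 51 − 44 = 7  (slack)

Optimal: x = 8, y = 10
Binding: C1, C3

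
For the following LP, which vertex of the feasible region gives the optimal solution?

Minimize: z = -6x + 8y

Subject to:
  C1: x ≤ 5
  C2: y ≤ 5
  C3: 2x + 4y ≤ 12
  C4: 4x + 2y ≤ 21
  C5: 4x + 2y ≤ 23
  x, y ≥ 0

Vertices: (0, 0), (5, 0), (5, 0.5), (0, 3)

Evaluate the objective at each vertex of the feasible region:
  z(0, 0) = 0
  z(5, 0) = -30  ←
  z(5, 0.5) = -26
  z(0, 3) = 24
The minimum is at x = 5, y = 0.

(5, 0)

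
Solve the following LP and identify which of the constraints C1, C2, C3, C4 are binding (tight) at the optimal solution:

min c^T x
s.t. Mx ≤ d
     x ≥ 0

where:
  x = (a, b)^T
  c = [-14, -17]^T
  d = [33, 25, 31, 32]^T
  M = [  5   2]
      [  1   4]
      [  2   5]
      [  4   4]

At a = 3, b = 5, compute slack b - a·x for each constraint:
  C1: 33 − 25 = 8  (slack)
  C2: 25 − 23 = 2  (slack)
  C3: 31 − 31 = 0  (binding)
  C4: 32 − 32 = 0  (binding)

Optimal: a = 3, b = 5
Binding: C3, C4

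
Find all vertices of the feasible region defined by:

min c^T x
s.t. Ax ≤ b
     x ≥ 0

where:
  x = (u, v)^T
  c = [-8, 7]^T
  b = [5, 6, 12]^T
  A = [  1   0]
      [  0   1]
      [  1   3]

(0, 0), (5, 0), (5, 2.333), (0, 4)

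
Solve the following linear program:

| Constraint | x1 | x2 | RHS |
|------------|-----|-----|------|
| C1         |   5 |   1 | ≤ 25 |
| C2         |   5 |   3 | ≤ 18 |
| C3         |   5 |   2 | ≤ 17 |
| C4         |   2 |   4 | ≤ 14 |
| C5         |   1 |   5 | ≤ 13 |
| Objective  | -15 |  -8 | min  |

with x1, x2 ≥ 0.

Evaluate the objective at each vertex of the feasible region:
  z(0, 0) = 0
  z(3.4, 0) = -51
  z(3, 1) = -53  ←
  z(2.318, 2.136) = -51.86
  z(0, 2.6) = -20.8
The minimum is at x1 = 3, x2 = 1.

x1 = 3, x2 = 1, z = -53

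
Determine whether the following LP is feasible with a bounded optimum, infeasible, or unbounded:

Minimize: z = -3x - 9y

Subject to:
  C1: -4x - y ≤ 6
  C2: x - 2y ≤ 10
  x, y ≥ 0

Unbounded (objective can decrease without bound)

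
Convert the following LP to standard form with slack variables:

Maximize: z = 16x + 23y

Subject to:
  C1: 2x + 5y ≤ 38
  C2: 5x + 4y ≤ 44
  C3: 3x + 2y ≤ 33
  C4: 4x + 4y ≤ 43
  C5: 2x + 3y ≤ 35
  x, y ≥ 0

max z = 16x + 23y

s.t.
  2x + 5y + s1 = 38
  5x + 4y + s2 = 44
  3x + 2y + s3 = 33
  4x + 4y + s4 = 43
  2x + 3y + s5 = 35
  x, y, s1, s2, s3, s4, s5 ≥ 0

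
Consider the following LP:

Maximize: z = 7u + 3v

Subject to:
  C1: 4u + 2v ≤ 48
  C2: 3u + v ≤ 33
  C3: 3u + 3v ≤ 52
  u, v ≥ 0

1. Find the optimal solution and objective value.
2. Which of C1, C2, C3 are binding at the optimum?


1. u = 9, v = 6, z = 81
2. C1, C2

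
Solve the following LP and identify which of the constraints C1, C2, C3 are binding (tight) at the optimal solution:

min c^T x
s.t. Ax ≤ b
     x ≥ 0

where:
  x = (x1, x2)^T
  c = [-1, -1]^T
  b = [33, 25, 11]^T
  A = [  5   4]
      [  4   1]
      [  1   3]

At x1 = 5, x2 = 2, compute slack b - a·x for each constraint:
  C1: 33 − 33 = 0  (binding)
  C2: 25 − 22 = 3  (slack)
  C3: 11 − 11 = 0  (binding)

Optimal: x1 = 5, x2 = 2
Binding: C1, C3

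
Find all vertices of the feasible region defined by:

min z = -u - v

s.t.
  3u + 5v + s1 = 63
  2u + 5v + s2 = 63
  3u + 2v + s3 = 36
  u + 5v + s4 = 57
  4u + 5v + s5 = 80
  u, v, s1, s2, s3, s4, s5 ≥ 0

(0, 0), (12, 0), (6, 9), (3, 10.8), (0, 11.4)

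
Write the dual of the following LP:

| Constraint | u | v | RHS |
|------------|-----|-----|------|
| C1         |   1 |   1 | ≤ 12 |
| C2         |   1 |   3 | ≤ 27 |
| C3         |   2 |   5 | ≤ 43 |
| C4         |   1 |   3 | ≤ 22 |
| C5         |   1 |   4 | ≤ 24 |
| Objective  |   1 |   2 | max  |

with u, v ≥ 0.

Primal max cᵀx s.t. Ax ≤ b, x ≥ 0  →  Dual min bᵀy s.t. Aᵀy ≥ c, y ≥ 0.

Minimize: z = 12y1 + 27y2 + 43y3 + 22y4 + 24y5

Subject to:
  y1 + y2 + 2y3 + y4 + y5 ≥ 1
  y1 + 3y2 + 5y3 + 3y4 + 4y5 ≥ 2
  y1, y2, y3, y4, y5 ≥ 0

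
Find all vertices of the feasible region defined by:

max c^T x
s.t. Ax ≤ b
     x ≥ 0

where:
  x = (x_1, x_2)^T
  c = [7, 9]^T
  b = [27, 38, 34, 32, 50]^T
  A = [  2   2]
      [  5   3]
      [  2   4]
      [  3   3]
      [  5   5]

(0, 0), (7.6, 0), (4, 6), (3, 7), (0, 8.5)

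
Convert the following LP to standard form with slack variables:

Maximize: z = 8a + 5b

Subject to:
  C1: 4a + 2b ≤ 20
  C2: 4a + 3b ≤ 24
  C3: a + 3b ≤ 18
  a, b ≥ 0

max z = 8a + 5b

s.t.
  4a + 2b + s1 = 20
  4a + 3b + s2 = 24
  a + 3b + s3 = 18
  a, b, s1, s2, s3 ≥ 0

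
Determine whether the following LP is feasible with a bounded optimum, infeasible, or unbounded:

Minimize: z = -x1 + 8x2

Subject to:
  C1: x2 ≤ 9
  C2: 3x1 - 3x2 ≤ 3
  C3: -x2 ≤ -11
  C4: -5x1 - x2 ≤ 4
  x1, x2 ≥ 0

Infeasible (no feasible solution exists)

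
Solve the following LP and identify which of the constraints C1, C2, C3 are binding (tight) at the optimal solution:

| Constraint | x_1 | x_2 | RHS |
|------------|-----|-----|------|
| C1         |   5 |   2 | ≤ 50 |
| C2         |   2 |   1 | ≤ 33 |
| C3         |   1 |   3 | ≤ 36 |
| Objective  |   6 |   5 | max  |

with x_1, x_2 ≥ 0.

At x_1 = 6, x_2 = 10, compute slack b - a·x for each constraint:
  C1: 50 − 50 = 0  (binding)
  C2: 33 − 22 = 11  (slack)
  C3: 36 − 36 = 0  (binding)

Optimal: x_1 = 6, x_2 = 10
Binding: C1, C3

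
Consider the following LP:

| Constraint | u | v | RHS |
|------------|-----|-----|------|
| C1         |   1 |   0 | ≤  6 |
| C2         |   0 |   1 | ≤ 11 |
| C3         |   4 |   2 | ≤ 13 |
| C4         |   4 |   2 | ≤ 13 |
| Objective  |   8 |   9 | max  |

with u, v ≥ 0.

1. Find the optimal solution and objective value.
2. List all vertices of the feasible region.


1. u = 0, v = 6.5, z = 58.5
2. (0, 0), (3.25, 0), (0, 6.5)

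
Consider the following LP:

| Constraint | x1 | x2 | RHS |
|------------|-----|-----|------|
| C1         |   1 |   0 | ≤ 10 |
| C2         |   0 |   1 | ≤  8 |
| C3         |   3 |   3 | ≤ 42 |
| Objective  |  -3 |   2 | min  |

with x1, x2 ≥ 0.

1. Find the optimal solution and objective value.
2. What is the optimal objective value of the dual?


1. x1 = 10, x2 = 0, z = -30
2. -30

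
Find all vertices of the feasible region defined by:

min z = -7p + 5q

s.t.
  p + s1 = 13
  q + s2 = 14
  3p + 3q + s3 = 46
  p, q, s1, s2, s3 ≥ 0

(0, 0), (13, 0), (13, 2.333), (1.333, 14), (0, 14)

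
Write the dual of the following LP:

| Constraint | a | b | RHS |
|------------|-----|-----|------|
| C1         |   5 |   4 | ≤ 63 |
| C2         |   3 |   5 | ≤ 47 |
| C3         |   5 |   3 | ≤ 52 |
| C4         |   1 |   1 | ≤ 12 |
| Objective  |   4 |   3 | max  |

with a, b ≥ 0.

Primal max cᵀx s.t. Ax ≤ b, x ≥ 0  →  Dual min bᵀy s.t. Aᵀy ≥ c, y ≥ 0.

Minimize: z = 63y1 + 47y2 + 52y3 + 12y4

Subject to:
  5y1 + 3y2 + 5y3 + y4 ≥ 4
  4y1 + 5y2 + 3y3 + y4 ≥ 3
  y1, y2, y3, y4 ≥ 0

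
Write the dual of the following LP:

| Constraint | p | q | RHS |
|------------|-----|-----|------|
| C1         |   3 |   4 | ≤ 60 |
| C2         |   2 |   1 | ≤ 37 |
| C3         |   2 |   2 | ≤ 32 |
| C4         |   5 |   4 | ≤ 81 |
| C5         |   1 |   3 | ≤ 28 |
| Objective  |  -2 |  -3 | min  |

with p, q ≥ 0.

Primal min cᵀx s.t. Ax ≤ b, x ≥ 0  →  Dual max −bᵀy s.t. Aᵀy ≥ −c, y ≥ 0.

Maximize: z = -60y1 - 37y2 - 32y3 - 81y4 - 28y5

Subject to:
  3y1 + 2y2 + 2y3 + 5y4 + y5 ≥ 2
  4y1 + y2 + 2y3 + 4y4 + 3y5 ≥ 3
  y1, y2, y3, y4, y5 ≥ 0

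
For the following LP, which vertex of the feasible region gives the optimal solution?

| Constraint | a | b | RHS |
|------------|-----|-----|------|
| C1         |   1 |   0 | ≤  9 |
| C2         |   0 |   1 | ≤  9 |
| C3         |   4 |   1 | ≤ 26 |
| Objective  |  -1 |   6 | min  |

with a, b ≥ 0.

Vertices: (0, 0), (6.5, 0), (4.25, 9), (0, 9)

Evaluate the objective at each vertex of the feasible region:
  z(0, 0) = 0
  z(6.5, 0) = -6.5  ←
  z(4.25, 9) = 49.75
  z(0, 9) = 54
The minimum is at a = 6.5, b = 0.

(6.5, 0)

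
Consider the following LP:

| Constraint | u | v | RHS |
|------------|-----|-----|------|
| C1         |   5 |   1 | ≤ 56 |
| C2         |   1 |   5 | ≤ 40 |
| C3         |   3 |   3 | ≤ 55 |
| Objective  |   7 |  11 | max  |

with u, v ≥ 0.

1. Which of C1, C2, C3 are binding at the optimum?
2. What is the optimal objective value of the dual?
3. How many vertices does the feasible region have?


1. C1, C2
2. 136
3. 4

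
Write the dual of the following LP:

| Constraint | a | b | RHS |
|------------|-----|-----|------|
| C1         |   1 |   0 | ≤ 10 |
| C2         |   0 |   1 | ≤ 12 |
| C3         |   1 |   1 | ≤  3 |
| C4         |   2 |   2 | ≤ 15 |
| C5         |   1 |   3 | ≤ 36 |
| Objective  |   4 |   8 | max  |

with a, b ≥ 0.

Primal max cᵀx s.t. Ax ≤ b, x ≥ 0  →  Dual min bᵀy s.t. Aᵀy ≥ c, y ≥ 0.

Minimize: z = 10y1 + 12y2 + 3y3 + 15y4 + 36y5

Subject to:
  y1 + y3 + 2y4 + y5 ≥ 4
  y2 + y3 + 2y4 + 3y5 ≥ 8
  y1, y2, y3, y4, y5 ≥ 0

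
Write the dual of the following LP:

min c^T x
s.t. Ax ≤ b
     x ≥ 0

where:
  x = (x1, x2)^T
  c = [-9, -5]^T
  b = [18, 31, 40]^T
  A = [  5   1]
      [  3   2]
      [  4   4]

Primal min cᵀx s.t. Ax ≤ b, x ≥ 0  →  Dual max −bᵀy s.t. Aᵀy ≥ −c, y ≥ 0.

Maximize: z = -18y1 - 31y2 - 40y3

Subject to:
  5y1 + 3y2 + 4y3 ≥ 9
  y1 + 2y2 + 4y3 ≥ 5
  y1, y2, y3 ≥ 0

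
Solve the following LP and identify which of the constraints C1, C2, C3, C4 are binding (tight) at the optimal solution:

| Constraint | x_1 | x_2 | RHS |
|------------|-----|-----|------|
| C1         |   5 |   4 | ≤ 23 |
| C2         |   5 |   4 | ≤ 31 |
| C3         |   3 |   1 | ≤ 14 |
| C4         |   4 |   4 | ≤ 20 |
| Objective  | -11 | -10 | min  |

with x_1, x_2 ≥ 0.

At x_1 = 3, x_2 = 2, compute slack b - a·x for each constraint:
  C1: 23 − 23 = 0  (binding)
  C2: 31 − 23 = 8  (slack)
  C3: 14 − 11 = 3  (slack)
  C4: 20 − 20 = 0  (binding)

Optimal: x_1 = 3, x_2 = 2
Binding: C1, C4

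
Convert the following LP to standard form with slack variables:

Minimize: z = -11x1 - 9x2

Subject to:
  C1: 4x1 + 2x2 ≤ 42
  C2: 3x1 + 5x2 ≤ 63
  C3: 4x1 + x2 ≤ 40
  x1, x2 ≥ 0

min z = -11x1 - 9x2

s.t.
  4x1 + 2x2 + s1 = 42
  3x1 + 5x2 + s2 = 63
  4x1 + x2 + s3 = 40
  x1, x2, s1, s2, s3 ≥ 0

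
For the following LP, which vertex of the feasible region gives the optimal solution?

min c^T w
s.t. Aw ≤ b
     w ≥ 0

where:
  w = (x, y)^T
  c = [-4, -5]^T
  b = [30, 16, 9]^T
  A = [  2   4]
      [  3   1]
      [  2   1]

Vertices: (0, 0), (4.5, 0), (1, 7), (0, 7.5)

Evaluate the objective at each vertex of the feasible region:
  z(0, 0) = 0
  z(4.5, 0) = -18
  z(1, 7) = -39  ←
  z(0, 7.5) = -37.5
The minimum is at x = 1, y = 7.

(1, 7)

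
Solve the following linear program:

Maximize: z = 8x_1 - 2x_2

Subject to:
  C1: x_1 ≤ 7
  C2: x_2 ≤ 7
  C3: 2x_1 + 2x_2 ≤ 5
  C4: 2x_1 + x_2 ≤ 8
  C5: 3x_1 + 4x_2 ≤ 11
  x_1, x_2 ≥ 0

Evaluate the objective at each vertex of the feasible region:
  z(0, 0) = 0
  z(2.5, 0) = 20  ←
  z(0, 2.5) = -5
The maximum is at x_1 = 2.5, x_2 = 0.

x_1 = 2.5, x_2 = 0, z = 20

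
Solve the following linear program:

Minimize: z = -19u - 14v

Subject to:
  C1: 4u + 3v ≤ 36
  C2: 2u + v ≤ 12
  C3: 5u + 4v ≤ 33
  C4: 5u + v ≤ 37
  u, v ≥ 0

Evaluate the objective at each vertex of the feasible region:
  z(0, 0) = 0
  z(6, 0) = -114
  z(5, 2) = -123  ←
  z(0, 8.25) = -115.5
The minimum is at u = 5, v = 2.

u = 5, v = 2, z = -123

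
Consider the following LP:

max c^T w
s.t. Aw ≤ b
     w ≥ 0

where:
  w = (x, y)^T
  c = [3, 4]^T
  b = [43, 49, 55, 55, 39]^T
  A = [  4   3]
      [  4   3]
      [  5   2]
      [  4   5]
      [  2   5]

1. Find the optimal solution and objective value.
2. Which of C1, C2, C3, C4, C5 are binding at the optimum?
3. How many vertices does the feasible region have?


1. x = 7, y = 5, z = 41
2. C1, C5
3. 4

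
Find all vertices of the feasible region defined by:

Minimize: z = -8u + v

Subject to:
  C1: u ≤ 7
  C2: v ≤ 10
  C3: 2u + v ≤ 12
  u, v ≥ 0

(0, 0), (6, 0), (1, 10), (0, 10)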